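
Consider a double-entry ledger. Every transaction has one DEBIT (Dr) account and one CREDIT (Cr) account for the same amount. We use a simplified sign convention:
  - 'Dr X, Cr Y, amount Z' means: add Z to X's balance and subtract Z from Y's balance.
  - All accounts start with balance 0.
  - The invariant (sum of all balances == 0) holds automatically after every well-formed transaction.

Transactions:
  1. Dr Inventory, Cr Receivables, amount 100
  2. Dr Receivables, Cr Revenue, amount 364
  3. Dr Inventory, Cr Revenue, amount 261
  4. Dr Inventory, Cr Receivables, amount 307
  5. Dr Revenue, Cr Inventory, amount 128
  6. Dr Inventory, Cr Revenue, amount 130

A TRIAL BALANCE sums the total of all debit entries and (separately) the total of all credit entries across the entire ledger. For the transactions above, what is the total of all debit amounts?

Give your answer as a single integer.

Txn 1: debit+=100
Txn 2: debit+=364
Txn 3: debit+=261
Txn 4: debit+=307
Txn 5: debit+=128
Txn 6: debit+=130
Total debits = 1290

Answer: 1290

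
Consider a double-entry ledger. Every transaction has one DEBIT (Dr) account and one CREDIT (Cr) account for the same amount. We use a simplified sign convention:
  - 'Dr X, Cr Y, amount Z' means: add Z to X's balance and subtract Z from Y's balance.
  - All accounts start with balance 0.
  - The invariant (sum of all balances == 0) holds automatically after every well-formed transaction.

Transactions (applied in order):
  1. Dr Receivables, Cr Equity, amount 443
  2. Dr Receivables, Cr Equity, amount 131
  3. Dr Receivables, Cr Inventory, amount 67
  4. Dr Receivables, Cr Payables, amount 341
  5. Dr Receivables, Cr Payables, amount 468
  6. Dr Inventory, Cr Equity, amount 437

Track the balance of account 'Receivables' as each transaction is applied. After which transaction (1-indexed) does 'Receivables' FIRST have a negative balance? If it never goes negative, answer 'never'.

After txn 1: Receivables=443
After txn 2: Receivables=574
After txn 3: Receivables=641
After txn 4: Receivables=982
After txn 5: Receivables=1450
After txn 6: Receivables=1450

Answer: never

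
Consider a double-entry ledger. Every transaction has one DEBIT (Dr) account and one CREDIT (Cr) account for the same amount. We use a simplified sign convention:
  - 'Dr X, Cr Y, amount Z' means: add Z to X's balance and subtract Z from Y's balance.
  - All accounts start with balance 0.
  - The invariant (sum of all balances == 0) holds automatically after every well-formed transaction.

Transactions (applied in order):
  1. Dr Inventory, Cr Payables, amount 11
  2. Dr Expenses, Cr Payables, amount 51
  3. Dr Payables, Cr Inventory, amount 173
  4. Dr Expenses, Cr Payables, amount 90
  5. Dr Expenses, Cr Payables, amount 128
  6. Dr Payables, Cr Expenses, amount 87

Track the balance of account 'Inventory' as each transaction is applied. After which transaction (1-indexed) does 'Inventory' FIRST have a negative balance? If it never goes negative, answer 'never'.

Answer: 3

Derivation:
After txn 1: Inventory=11
After txn 2: Inventory=11
After txn 3: Inventory=-162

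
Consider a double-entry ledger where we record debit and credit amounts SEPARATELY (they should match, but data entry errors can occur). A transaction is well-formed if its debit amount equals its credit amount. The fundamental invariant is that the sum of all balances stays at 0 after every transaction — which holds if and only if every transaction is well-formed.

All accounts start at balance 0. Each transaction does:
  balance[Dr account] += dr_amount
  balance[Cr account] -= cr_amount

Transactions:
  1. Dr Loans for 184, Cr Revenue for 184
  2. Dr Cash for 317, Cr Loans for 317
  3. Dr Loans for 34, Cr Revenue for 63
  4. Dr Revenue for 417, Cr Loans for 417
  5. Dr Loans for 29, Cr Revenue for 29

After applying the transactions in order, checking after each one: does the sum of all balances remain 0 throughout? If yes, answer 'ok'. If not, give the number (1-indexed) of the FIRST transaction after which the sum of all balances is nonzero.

After txn 1: dr=184 cr=184 sum_balances=0
After txn 2: dr=317 cr=317 sum_balances=0
After txn 3: dr=34 cr=63 sum_balances=-29
After txn 4: dr=417 cr=417 sum_balances=-29
After txn 5: dr=29 cr=29 sum_balances=-29

Answer: 3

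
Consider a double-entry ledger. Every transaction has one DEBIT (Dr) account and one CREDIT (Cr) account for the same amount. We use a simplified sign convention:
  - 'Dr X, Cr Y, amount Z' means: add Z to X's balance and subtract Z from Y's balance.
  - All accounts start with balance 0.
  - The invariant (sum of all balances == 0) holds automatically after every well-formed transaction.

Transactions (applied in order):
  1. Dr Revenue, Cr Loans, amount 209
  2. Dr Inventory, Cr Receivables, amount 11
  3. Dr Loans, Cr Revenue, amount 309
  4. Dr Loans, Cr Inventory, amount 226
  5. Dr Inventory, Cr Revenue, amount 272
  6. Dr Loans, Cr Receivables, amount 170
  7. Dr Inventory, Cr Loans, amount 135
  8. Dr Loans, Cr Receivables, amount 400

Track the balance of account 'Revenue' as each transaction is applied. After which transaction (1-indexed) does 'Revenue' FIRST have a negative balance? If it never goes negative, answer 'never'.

After txn 1: Revenue=209
After txn 2: Revenue=209
After txn 3: Revenue=-100

Answer: 3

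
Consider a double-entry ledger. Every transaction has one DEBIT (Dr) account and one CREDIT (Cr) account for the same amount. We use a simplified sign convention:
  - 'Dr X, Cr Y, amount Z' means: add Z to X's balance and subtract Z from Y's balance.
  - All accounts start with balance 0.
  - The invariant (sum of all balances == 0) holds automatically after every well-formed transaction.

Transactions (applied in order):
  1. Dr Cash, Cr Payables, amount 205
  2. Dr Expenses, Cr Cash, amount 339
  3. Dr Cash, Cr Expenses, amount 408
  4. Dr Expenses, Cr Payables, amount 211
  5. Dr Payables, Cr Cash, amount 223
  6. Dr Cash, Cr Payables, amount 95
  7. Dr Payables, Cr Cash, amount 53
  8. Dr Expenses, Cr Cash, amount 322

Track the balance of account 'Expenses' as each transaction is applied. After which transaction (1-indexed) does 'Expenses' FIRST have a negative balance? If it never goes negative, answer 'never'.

After txn 1: Expenses=0
After txn 2: Expenses=339
After txn 3: Expenses=-69

Answer: 3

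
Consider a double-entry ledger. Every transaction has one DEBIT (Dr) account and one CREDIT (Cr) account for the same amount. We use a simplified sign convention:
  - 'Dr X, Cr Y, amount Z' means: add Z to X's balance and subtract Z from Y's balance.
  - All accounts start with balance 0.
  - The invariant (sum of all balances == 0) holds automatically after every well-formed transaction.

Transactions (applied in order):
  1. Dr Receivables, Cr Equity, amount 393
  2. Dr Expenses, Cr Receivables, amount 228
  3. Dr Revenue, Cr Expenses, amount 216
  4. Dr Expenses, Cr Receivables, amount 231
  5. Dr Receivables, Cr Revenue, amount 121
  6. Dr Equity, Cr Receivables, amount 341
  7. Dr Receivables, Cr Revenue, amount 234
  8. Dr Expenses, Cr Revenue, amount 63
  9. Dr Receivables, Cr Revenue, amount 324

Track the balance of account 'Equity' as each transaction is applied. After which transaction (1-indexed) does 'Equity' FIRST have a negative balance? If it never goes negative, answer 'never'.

Answer: 1

Derivation:
After txn 1: Equity=-393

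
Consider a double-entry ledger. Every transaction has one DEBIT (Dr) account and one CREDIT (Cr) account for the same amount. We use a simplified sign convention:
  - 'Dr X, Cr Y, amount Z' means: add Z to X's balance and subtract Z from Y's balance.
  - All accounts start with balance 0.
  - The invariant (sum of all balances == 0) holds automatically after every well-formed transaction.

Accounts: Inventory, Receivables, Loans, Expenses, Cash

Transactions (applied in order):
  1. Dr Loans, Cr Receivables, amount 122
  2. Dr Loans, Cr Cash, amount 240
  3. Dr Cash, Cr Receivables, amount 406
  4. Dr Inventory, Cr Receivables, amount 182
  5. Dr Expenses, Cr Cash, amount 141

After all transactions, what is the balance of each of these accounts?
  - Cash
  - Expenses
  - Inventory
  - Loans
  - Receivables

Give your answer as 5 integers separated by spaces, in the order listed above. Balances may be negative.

After txn 1 (Dr Loans, Cr Receivables, amount 122): Loans=122 Receivables=-122
After txn 2 (Dr Loans, Cr Cash, amount 240): Cash=-240 Loans=362 Receivables=-122
After txn 3 (Dr Cash, Cr Receivables, amount 406): Cash=166 Loans=362 Receivables=-528
After txn 4 (Dr Inventory, Cr Receivables, amount 182): Cash=166 Inventory=182 Loans=362 Receivables=-710
After txn 5 (Dr Expenses, Cr Cash, amount 141): Cash=25 Expenses=141 Inventory=182 Loans=362 Receivables=-710

Answer: 25 141 182 362 -710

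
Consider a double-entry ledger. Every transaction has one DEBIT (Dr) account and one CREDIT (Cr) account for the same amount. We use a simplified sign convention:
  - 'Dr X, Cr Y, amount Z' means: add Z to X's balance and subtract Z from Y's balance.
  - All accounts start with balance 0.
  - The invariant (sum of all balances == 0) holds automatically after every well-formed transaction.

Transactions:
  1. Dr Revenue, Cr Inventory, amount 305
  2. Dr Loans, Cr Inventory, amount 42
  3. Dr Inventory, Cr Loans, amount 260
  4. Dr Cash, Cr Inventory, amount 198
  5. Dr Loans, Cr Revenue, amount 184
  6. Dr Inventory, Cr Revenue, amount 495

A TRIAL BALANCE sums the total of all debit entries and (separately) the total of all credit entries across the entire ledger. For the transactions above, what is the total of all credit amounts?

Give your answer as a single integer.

Txn 1: credit+=305
Txn 2: credit+=42
Txn 3: credit+=260
Txn 4: credit+=198
Txn 5: credit+=184
Txn 6: credit+=495
Total credits = 1484

Answer: 1484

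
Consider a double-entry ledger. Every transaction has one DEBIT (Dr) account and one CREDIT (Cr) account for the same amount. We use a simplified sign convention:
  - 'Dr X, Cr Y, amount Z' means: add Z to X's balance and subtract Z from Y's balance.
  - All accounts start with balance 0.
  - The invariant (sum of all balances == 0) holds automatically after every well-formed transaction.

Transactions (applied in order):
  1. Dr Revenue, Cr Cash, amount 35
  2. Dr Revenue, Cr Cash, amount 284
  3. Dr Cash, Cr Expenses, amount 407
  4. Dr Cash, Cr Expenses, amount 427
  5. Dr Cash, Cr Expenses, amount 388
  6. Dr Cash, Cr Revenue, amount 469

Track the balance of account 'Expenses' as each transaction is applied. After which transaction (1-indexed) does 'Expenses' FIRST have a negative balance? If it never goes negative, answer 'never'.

Answer: 3

Derivation:
After txn 1: Expenses=0
After txn 2: Expenses=0
After txn 3: Expenses=-407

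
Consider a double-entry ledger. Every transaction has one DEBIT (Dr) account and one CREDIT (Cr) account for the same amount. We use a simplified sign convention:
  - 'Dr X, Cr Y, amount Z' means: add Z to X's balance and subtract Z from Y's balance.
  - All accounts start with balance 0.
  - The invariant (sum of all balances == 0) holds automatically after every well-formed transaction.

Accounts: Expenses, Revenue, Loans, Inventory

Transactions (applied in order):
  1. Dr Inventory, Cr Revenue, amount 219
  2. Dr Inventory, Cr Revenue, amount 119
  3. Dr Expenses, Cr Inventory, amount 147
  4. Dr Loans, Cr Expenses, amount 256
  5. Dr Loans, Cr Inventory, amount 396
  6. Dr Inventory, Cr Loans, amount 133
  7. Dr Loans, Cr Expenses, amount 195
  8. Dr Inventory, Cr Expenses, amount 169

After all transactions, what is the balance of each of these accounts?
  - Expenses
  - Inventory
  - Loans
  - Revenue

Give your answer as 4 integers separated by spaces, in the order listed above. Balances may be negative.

After txn 1 (Dr Inventory, Cr Revenue, amount 219): Inventory=219 Revenue=-219
After txn 2 (Dr Inventory, Cr Revenue, amount 119): Inventory=338 Revenue=-338
After txn 3 (Dr Expenses, Cr Inventory, amount 147): Expenses=147 Inventory=191 Revenue=-338
After txn 4 (Dr Loans, Cr Expenses, amount 256): Expenses=-109 Inventory=191 Loans=256 Revenue=-338
After txn 5 (Dr Loans, Cr Inventory, amount 396): Expenses=-109 Inventory=-205 Loans=652 Revenue=-338
After txn 6 (Dr Inventory, Cr Loans, amount 133): Expenses=-109 Inventory=-72 Loans=519 Revenue=-338
After txn 7 (Dr Loans, Cr Expenses, amount 195): Expenses=-304 Inventory=-72 Loans=714 Revenue=-338
After txn 8 (Dr Inventory, Cr Expenses, amount 169): Expenses=-473 Inventory=97 Loans=714 Revenue=-338

Answer: -473 97 714 -338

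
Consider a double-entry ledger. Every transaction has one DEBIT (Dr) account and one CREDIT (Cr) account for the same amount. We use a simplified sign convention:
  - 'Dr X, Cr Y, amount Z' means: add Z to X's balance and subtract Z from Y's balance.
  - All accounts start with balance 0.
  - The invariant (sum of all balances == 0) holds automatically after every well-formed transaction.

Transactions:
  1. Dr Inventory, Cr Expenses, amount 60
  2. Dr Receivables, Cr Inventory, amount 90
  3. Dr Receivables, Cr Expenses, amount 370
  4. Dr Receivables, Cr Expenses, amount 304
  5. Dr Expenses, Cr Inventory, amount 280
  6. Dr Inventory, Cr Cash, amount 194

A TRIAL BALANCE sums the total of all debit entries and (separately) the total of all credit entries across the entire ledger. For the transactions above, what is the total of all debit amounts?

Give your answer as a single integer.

Answer: 1298

Derivation:
Txn 1: debit+=60
Txn 2: debit+=90
Txn 3: debit+=370
Txn 4: debit+=304
Txn 5: debit+=280
Txn 6: debit+=194
Total debits = 1298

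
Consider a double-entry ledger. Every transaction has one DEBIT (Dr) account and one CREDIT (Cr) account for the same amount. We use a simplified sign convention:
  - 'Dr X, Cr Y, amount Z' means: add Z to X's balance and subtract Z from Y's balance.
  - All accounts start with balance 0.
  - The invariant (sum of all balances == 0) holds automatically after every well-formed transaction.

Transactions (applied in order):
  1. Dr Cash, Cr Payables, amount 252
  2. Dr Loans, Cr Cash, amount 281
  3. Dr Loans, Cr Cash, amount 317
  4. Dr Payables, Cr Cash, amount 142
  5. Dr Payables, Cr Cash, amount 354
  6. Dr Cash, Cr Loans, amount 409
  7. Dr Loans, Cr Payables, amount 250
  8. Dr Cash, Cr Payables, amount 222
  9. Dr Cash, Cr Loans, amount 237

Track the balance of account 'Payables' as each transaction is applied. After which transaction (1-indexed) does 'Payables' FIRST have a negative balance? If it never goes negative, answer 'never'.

Answer: 1

Derivation:
After txn 1: Payables=-252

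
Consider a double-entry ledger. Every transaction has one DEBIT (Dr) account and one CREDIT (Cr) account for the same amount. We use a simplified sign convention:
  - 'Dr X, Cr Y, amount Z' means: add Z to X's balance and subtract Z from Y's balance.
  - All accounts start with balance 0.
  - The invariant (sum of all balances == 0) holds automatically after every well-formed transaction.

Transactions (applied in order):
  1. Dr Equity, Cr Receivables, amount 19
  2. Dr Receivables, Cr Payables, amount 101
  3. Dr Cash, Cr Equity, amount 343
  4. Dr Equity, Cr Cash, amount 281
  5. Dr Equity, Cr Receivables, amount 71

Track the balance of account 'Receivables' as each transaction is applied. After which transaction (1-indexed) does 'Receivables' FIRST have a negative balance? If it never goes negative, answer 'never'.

After txn 1: Receivables=-19

Answer: 1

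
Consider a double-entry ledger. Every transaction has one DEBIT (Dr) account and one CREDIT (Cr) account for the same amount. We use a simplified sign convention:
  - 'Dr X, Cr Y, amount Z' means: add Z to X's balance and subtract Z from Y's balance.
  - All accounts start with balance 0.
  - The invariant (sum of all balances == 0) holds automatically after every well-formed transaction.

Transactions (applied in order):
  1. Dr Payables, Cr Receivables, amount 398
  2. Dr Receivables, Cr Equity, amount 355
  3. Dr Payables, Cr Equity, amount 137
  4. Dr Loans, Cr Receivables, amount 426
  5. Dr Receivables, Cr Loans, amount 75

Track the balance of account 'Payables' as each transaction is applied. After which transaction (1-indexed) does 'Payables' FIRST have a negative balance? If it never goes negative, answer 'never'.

After txn 1: Payables=398
After txn 2: Payables=398
After txn 3: Payables=535
After txn 4: Payables=535
After txn 5: Payables=535

Answer: never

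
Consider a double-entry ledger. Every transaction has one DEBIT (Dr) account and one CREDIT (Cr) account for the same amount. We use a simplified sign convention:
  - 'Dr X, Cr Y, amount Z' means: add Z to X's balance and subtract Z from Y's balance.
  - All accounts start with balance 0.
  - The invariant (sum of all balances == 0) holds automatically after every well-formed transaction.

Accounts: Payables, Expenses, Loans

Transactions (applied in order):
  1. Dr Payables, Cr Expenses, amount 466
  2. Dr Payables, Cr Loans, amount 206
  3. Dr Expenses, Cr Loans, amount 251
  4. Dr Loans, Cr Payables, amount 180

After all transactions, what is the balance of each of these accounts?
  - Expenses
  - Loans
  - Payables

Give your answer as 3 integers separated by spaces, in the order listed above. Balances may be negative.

After txn 1 (Dr Payables, Cr Expenses, amount 466): Expenses=-466 Payables=466
After txn 2 (Dr Payables, Cr Loans, amount 206): Expenses=-466 Loans=-206 Payables=672
After txn 3 (Dr Expenses, Cr Loans, amount 251): Expenses=-215 Loans=-457 Payables=672
After txn 4 (Dr Loans, Cr Payables, amount 180): Expenses=-215 Loans=-277 Payables=492

Answer: -215 -277 492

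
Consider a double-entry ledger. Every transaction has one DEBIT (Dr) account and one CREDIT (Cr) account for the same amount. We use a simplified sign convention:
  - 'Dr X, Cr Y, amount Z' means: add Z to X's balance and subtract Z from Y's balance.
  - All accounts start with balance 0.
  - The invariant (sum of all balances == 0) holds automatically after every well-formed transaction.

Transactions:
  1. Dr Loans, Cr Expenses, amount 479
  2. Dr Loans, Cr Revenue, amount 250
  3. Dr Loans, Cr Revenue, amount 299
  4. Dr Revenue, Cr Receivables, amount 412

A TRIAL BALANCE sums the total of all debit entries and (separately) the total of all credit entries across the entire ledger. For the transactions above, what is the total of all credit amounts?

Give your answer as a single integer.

Answer: 1440

Derivation:
Txn 1: credit+=479
Txn 2: credit+=250
Txn 3: credit+=299
Txn 4: credit+=412
Total credits = 1440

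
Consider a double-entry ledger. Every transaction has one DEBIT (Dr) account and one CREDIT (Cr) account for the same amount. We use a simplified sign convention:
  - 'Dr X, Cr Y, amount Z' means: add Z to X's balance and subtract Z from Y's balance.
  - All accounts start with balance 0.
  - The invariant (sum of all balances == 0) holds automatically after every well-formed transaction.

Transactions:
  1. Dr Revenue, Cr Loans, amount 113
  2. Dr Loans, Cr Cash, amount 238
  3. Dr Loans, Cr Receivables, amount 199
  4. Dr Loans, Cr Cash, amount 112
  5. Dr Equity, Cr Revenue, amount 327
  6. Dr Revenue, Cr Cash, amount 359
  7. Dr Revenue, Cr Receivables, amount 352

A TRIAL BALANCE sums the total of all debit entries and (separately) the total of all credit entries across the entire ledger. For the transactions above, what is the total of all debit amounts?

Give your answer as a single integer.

Answer: 1700

Derivation:
Txn 1: debit+=113
Txn 2: debit+=238
Txn 3: debit+=199
Txn 4: debit+=112
Txn 5: debit+=327
Txn 6: debit+=359
Txn 7: debit+=352
Total debits = 1700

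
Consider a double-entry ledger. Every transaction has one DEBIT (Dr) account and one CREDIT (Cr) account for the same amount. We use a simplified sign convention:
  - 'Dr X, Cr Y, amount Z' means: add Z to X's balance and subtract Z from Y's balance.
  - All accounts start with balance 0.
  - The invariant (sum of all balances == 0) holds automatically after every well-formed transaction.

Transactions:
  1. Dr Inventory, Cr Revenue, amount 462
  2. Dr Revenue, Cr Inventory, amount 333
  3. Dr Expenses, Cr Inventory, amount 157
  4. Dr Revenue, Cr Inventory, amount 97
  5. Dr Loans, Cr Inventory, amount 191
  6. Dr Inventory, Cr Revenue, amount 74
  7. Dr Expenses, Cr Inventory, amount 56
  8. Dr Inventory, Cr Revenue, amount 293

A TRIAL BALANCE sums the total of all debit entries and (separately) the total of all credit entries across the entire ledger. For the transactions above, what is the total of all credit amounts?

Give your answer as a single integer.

Txn 1: credit+=462
Txn 2: credit+=333
Txn 3: credit+=157
Txn 4: credit+=97
Txn 5: credit+=191
Txn 6: credit+=74
Txn 7: credit+=56
Txn 8: credit+=293
Total credits = 1663

Answer: 1663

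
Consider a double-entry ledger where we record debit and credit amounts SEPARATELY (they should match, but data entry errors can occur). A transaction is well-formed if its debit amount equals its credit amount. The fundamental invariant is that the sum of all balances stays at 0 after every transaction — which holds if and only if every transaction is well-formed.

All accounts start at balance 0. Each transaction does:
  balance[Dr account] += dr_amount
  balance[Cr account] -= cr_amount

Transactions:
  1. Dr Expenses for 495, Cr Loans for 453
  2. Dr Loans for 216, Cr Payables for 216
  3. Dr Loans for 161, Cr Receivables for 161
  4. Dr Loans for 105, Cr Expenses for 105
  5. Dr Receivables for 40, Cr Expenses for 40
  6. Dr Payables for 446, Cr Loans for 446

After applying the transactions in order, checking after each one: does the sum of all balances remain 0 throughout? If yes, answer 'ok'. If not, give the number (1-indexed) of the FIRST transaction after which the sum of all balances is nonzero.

After txn 1: dr=495 cr=453 sum_balances=42
After txn 2: dr=216 cr=216 sum_balances=42
After txn 3: dr=161 cr=161 sum_balances=42
After txn 4: dr=105 cr=105 sum_balances=42
After txn 5: dr=40 cr=40 sum_balances=42
After txn 6: dr=446 cr=446 sum_balances=42

Answer: 1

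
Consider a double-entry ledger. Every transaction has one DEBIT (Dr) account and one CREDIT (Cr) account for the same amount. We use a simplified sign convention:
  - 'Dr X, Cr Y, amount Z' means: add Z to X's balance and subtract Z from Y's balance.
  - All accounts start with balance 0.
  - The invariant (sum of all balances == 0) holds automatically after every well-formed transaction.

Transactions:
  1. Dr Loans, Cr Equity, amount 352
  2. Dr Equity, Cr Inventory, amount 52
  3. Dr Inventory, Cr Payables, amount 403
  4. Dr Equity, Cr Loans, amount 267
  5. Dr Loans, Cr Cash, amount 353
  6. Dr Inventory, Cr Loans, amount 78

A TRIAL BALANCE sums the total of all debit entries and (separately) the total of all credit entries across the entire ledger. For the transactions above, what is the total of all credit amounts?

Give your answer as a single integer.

Txn 1: credit+=352
Txn 2: credit+=52
Txn 3: credit+=403
Txn 4: credit+=267
Txn 5: credit+=353
Txn 6: credit+=78
Total credits = 1505

Answer: 1505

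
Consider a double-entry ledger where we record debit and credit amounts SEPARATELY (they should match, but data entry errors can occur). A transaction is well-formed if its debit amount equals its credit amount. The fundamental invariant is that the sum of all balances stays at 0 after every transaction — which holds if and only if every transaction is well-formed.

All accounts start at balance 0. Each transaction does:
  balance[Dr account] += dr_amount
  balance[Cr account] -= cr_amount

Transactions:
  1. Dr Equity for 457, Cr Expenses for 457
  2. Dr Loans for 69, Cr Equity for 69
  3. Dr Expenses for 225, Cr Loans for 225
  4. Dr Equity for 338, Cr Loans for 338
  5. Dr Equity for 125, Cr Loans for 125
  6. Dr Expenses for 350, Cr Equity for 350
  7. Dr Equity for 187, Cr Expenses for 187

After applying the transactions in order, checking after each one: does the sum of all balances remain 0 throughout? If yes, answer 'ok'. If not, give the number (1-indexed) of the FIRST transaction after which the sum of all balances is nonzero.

Answer: ok

Derivation:
After txn 1: dr=457 cr=457 sum_balances=0
After txn 2: dr=69 cr=69 sum_balances=0
After txn 3: dr=225 cr=225 sum_balances=0
After txn 4: dr=338 cr=338 sum_balances=0
After txn 5: dr=125 cr=125 sum_balances=0
After txn 6: dr=350 cr=350 sum_balances=0
After txn 7: dr=187 cr=187 sum_balances=0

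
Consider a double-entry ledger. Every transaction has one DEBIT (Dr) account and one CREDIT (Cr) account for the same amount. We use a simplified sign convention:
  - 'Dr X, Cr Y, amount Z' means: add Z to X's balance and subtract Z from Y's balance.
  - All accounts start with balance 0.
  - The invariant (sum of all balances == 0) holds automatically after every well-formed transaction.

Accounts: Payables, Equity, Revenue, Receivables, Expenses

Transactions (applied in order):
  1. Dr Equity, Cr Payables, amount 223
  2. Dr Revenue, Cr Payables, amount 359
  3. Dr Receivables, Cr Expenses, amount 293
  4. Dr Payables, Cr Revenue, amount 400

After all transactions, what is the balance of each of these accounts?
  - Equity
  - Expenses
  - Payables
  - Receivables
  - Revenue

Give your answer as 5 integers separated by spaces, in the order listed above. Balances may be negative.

Answer: 223 -293 -182 293 -41

Derivation:
After txn 1 (Dr Equity, Cr Payables, amount 223): Equity=223 Payables=-223
After txn 2 (Dr Revenue, Cr Payables, amount 359): Equity=223 Payables=-582 Revenue=359
After txn 3 (Dr Receivables, Cr Expenses, amount 293): Equity=223 Expenses=-293 Payables=-582 Receivables=293 Revenue=359
After txn 4 (Dr Payables, Cr Revenue, amount 400): Equity=223 Expenses=-293 Payables=-182 Receivables=293 Revenue=-41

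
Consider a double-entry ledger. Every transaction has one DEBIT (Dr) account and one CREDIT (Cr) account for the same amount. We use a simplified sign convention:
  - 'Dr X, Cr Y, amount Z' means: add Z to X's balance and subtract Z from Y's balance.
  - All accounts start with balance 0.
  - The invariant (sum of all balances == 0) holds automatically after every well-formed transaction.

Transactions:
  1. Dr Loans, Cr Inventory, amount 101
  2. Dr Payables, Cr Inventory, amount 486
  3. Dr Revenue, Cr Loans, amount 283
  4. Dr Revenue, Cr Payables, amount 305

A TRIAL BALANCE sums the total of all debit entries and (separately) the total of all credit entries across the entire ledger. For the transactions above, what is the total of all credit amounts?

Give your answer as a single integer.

Txn 1: credit+=101
Txn 2: credit+=486
Txn 3: credit+=283
Txn 4: credit+=305
Total credits = 1175

Answer: 1175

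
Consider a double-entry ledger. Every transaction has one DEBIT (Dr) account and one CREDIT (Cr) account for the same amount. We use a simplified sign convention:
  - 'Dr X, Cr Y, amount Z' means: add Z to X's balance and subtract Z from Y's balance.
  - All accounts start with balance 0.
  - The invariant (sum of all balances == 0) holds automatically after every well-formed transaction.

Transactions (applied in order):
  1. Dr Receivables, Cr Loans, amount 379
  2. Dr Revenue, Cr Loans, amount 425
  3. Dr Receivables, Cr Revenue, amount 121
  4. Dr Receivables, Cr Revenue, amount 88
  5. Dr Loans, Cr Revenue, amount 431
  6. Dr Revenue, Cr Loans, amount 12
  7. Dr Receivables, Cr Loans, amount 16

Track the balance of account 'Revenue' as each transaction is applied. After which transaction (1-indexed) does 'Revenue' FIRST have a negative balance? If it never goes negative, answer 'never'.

After txn 1: Revenue=0
After txn 2: Revenue=425
After txn 3: Revenue=304
After txn 4: Revenue=216
After txn 5: Revenue=-215

Answer: 5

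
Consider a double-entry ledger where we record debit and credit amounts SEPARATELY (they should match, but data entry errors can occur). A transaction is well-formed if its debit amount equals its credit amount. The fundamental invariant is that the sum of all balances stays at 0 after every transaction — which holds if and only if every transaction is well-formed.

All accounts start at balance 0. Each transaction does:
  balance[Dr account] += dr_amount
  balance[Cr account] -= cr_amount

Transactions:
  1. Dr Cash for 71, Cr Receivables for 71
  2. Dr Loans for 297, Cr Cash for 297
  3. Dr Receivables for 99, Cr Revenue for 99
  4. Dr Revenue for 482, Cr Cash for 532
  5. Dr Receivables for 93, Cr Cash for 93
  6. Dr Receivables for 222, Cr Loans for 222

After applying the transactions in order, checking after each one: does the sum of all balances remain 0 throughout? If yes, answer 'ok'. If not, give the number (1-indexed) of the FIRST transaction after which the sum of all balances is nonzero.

Answer: 4

Derivation:
After txn 1: dr=71 cr=71 sum_balances=0
After txn 2: dr=297 cr=297 sum_balances=0
After txn 3: dr=99 cr=99 sum_balances=0
After txn 4: dr=482 cr=532 sum_balances=-50
After txn 5: dr=93 cr=93 sum_balances=-50
After txn 6: dr=222 cr=222 sum_balances=-50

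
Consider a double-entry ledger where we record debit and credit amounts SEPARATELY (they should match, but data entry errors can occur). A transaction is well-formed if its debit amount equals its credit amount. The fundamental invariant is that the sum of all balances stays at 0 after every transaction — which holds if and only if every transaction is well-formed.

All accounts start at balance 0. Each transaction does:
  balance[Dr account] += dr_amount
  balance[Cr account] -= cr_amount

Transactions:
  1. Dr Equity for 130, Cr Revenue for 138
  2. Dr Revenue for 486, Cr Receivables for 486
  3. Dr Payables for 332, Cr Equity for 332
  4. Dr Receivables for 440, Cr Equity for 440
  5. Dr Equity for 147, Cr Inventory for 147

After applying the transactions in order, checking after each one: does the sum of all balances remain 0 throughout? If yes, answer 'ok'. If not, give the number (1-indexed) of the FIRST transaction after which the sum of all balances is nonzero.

After txn 1: dr=130 cr=138 sum_balances=-8
After txn 2: dr=486 cr=486 sum_balances=-8
After txn 3: dr=332 cr=332 sum_balances=-8
After txn 4: dr=440 cr=440 sum_balances=-8
After txn 5: dr=147 cr=147 sum_balances=-8

Answer: 1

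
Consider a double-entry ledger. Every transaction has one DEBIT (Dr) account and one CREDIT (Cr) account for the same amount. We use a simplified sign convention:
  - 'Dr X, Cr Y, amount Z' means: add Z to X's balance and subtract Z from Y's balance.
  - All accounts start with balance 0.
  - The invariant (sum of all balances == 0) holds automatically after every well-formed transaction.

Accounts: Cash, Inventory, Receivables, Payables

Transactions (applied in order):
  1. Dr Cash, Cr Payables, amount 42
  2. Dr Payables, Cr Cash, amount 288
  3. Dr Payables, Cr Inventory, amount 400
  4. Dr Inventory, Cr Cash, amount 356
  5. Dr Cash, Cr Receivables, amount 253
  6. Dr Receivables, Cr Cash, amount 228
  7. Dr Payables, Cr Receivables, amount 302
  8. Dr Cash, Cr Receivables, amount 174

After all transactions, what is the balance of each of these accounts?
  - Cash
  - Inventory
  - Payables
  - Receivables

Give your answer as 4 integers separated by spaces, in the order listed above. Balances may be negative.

Answer: -403 -44 948 -501

Derivation:
After txn 1 (Dr Cash, Cr Payables, amount 42): Cash=42 Payables=-42
After txn 2 (Dr Payables, Cr Cash, amount 288): Cash=-246 Payables=246
After txn 3 (Dr Payables, Cr Inventory, amount 400): Cash=-246 Inventory=-400 Payables=646
After txn 4 (Dr Inventory, Cr Cash, amount 356): Cash=-602 Inventory=-44 Payables=646
After txn 5 (Dr Cash, Cr Receivables, amount 253): Cash=-349 Inventory=-44 Payables=646 Receivables=-253
After txn 6 (Dr Receivables, Cr Cash, amount 228): Cash=-577 Inventory=-44 Payables=646 Receivables=-25
After txn 7 (Dr Payables, Cr Receivables, amount 302): Cash=-577 Inventory=-44 Payables=948 Receivables=-327
After txn 8 (Dr Cash, Cr Receivables, amount 174): Cash=-403 Inventory=-44 Payables=948 Receivables=-501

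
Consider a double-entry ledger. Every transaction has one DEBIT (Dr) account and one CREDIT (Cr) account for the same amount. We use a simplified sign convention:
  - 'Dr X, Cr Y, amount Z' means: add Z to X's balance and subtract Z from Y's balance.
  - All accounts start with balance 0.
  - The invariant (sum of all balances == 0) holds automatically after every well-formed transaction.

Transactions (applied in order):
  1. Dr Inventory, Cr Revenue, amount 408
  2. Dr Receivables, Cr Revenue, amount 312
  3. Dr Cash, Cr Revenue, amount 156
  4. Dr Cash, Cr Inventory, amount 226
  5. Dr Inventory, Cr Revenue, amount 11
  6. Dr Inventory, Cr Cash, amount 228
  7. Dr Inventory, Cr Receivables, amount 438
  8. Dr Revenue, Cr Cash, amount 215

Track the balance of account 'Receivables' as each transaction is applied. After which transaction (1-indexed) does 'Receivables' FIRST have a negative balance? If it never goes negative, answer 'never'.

Answer: 7

Derivation:
After txn 1: Receivables=0
After txn 2: Receivables=312
After txn 3: Receivables=312
After txn 4: Receivables=312
After txn 5: Receivables=312
After txn 6: Receivables=312
After txn 7: Receivables=-126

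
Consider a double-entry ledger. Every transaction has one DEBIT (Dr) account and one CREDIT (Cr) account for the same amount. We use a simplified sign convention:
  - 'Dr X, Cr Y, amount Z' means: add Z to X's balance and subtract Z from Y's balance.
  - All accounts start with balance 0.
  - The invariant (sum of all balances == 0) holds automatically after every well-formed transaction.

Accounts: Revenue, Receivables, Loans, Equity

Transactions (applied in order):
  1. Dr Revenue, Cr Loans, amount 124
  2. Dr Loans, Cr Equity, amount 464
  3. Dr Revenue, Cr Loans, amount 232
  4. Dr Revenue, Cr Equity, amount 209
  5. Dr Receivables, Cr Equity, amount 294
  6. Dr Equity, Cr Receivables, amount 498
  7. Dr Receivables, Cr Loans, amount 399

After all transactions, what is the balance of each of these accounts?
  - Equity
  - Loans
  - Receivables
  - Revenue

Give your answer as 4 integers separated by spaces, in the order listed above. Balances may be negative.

Answer: -469 -291 195 565

Derivation:
After txn 1 (Dr Revenue, Cr Loans, amount 124): Loans=-124 Revenue=124
After txn 2 (Dr Loans, Cr Equity, amount 464): Equity=-464 Loans=340 Revenue=124
After txn 3 (Dr Revenue, Cr Loans, amount 232): Equity=-464 Loans=108 Revenue=356
After txn 4 (Dr Revenue, Cr Equity, amount 209): Equity=-673 Loans=108 Revenue=565
After txn 5 (Dr Receivables, Cr Equity, amount 294): Equity=-967 Loans=108 Receivables=294 Revenue=565
After txn 6 (Dr Equity, Cr Receivables, amount 498): Equity=-469 Loans=108 Receivables=-204 Revenue=565
After txn 7 (Dr Receivables, Cr Loans, amount 399): Equity=-469 Loans=-291 Receivables=195 Revenue=565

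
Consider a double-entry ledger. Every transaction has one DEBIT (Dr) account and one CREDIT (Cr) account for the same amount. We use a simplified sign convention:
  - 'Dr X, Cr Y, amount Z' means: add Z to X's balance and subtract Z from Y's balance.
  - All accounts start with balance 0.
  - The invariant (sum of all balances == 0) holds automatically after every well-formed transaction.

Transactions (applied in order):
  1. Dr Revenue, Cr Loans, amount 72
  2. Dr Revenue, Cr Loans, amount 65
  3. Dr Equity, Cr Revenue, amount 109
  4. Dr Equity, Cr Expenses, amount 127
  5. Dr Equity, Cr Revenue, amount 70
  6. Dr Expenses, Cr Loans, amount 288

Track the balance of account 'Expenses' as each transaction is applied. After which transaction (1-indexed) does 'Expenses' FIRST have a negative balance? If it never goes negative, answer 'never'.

Answer: 4

Derivation:
After txn 1: Expenses=0
After txn 2: Expenses=0
After txn 3: Expenses=0
After txn 4: Expenses=-127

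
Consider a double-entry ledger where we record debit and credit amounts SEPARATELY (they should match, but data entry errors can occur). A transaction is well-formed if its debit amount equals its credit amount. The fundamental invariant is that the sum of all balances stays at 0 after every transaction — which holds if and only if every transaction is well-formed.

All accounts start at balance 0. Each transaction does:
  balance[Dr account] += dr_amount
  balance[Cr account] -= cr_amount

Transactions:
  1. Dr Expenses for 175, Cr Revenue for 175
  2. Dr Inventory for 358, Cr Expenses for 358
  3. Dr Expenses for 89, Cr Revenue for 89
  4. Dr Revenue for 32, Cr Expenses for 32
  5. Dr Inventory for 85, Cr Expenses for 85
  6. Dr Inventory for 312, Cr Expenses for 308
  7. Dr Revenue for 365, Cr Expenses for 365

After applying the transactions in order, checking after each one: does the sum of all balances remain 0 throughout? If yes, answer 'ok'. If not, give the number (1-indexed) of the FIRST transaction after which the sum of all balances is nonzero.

Answer: 6

Derivation:
After txn 1: dr=175 cr=175 sum_balances=0
After txn 2: dr=358 cr=358 sum_balances=0
After txn 3: dr=89 cr=89 sum_balances=0
After txn 4: dr=32 cr=32 sum_balances=0
After txn 5: dr=85 cr=85 sum_balances=0
After txn 6: dr=312 cr=308 sum_balances=4
After txn 7: dr=365 cr=365 sum_balances=4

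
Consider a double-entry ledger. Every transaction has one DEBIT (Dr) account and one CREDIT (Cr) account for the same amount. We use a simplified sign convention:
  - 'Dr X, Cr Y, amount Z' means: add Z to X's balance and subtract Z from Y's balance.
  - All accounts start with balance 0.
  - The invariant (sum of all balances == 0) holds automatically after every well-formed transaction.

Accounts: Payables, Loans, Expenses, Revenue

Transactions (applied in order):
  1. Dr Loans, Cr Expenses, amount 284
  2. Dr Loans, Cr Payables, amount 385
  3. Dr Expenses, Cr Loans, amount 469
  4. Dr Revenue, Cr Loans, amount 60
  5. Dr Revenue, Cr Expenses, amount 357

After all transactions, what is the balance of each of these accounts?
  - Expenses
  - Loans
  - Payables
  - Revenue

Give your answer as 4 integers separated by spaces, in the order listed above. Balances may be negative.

Answer: -172 140 -385 417

Derivation:
After txn 1 (Dr Loans, Cr Expenses, amount 284): Expenses=-284 Loans=284
After txn 2 (Dr Loans, Cr Payables, amount 385): Expenses=-284 Loans=669 Payables=-385
After txn 3 (Dr Expenses, Cr Loans, amount 469): Expenses=185 Loans=200 Payables=-385
After txn 4 (Dr Revenue, Cr Loans, amount 60): Expenses=185 Loans=140 Payables=-385 Revenue=60
After txn 5 (Dr Revenue, Cr Expenses, amount 357): Expenses=-172 Loans=140 Payables=-385 Revenue=417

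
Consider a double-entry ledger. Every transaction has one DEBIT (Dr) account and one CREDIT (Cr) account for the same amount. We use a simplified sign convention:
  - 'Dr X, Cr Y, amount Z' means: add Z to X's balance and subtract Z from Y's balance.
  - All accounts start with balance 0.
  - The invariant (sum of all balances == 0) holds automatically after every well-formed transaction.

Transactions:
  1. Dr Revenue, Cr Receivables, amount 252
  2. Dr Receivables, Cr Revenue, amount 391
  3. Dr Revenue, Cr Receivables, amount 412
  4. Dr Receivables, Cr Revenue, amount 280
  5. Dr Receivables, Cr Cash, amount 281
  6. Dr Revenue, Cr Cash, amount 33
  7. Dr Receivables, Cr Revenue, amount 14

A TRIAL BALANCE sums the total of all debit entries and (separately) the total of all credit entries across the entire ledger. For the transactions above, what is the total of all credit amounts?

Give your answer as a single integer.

Answer: 1663

Derivation:
Txn 1: credit+=252
Txn 2: credit+=391
Txn 3: credit+=412
Txn 4: credit+=280
Txn 5: credit+=281
Txn 6: credit+=33
Txn 7: credit+=14
Total credits = 1663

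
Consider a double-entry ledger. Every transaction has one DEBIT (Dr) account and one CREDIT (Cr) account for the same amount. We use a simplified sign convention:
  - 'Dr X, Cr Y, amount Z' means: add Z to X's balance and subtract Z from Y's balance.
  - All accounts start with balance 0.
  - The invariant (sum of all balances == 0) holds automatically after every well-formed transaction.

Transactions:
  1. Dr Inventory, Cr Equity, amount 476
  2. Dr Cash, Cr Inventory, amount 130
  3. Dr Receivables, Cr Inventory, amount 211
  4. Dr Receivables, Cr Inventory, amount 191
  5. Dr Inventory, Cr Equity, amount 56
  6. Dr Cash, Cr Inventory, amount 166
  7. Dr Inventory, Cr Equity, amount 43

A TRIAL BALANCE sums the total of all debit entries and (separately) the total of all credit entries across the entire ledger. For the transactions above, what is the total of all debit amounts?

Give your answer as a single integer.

Answer: 1273

Derivation:
Txn 1: debit+=476
Txn 2: debit+=130
Txn 3: debit+=211
Txn 4: debit+=191
Txn 5: debit+=56
Txn 6: debit+=166
Txn 7: debit+=43
Total debits = 1273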